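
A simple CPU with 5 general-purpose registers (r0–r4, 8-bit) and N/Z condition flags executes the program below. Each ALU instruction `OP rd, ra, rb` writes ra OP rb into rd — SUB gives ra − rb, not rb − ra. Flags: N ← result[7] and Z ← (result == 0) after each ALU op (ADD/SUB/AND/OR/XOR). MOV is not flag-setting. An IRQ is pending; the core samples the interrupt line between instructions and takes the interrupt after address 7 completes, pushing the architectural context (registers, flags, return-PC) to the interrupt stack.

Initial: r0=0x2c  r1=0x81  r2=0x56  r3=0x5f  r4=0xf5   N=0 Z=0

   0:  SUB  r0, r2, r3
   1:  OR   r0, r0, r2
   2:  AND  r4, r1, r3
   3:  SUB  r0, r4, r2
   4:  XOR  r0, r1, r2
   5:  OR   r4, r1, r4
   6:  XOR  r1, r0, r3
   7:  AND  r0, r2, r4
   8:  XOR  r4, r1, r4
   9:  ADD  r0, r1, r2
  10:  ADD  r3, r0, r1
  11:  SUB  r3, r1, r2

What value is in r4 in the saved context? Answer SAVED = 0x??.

after  0: r0=0xf7 r1=0x81 r2=0x56 r3=0x5f r4=0xf5  N=1 Z=0
after  1: r0=0xf7 r1=0x81 r2=0x56 r3=0x5f r4=0xf5  N=1 Z=0
after  2: r0=0xf7 r1=0x81 r2=0x56 r3=0x5f r4=0x01  N=0 Z=0
after  3: r0=0xab r1=0x81 r2=0x56 r3=0x5f r4=0x01  N=1 Z=0
after  4: r0=0xd7 r1=0x81 r2=0x56 r3=0x5f r4=0x01  N=1 Z=0
after  5: r0=0xd7 r1=0x81 r2=0x56 r3=0x5f r4=0x81  N=1 Z=0
after  6: r0=0xd7 r1=0x88 r2=0x56 r3=0x5f r4=0x81  N=1 Z=0
after  7: r0=0x00 r1=0x88 r2=0x56 r3=0x5f r4=0x81  N=0 Z=1
-- IRQ taken; context saved, return-PC = 8 --

SAVED = 0x81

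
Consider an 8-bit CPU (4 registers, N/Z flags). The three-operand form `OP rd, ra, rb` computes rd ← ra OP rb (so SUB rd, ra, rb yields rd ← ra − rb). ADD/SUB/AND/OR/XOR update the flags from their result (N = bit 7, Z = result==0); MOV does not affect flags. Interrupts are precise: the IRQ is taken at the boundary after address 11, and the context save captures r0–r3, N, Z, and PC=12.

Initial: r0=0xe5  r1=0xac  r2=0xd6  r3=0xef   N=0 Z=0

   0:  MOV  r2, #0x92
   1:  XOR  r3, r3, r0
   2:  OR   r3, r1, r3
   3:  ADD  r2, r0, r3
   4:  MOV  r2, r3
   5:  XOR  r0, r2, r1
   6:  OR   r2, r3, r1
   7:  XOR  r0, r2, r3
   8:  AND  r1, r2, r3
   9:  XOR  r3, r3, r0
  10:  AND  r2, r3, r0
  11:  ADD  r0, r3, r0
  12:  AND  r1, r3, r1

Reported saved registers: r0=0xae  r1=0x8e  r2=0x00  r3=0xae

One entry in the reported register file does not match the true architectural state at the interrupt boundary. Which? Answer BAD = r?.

after  0: r0=0xe5 r1=0xac r2=0x92 r3=0xef  N=0 Z=0
after  1: r0=0xe5 r1=0xac r2=0x92 r3=0x0a  N=0 Z=0
after  2: r0=0xe5 r1=0xac r2=0x92 r3=0xae  N=1 Z=0
after  3: r0=0xe5 r1=0xac r2=0x93 r3=0xae  N=1 Z=0
after  4: r0=0xe5 r1=0xac r2=0xae r3=0xae  N=1 Z=0
after  5: r0=0x02 r1=0xac r2=0xae r3=0xae  N=0 Z=0
after  6: r0=0x02 r1=0xac r2=0xae r3=0xae  N=1 Z=0
after  7: r0=0x00 r1=0xac r2=0xae r3=0xae  N=0 Z=1
after  8: r0=0x00 r1=0xae r2=0xae r3=0xae  N=1 Z=0
after  9: r0=0x00 r1=0xae r2=0xae r3=0xae  N=1 Z=0
after 10: r0=0x00 r1=0xae r2=0x00 r3=0xae  N=0 Z=1
after 11: r0=0xae r1=0xae r2=0x00 r3=0xae  N=1 Z=0
-- IRQ taken; context saved, return-PC = 12 --
mismatch: r1: reported 0x8e vs actual 0xae

BAD = r1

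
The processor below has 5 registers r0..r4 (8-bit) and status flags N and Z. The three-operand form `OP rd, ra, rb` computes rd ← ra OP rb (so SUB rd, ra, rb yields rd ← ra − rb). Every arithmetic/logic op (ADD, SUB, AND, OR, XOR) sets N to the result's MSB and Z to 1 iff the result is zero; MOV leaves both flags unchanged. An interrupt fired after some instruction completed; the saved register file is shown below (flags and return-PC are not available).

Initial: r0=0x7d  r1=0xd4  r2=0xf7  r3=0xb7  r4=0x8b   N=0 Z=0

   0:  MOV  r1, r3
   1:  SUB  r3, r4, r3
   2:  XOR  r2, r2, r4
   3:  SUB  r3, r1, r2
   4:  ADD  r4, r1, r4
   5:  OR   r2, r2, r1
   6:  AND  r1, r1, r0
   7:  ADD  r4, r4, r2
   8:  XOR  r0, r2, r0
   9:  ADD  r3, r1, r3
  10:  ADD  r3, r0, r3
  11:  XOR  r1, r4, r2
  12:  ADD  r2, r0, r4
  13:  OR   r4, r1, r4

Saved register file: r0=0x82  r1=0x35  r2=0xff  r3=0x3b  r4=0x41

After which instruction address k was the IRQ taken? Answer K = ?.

K = 8

after  0: r0=0x7d r1=0xb7 r2=0xf7 r3=0xb7 r4=0x8b  N=0 Z=0
after  1: r0=0x7d r1=0xb7 r2=0xf7 r3=0xd4 r4=0x8b  N=1 Z=0
after  2: r0=0x7d r1=0xb7 r2=0x7c r3=0xd4 r4=0x8b  N=0 Z=0
after  3: r0=0x7d r1=0xb7 r2=0x7c r3=0x3b r4=0x8b  N=0 Z=0
after  4: r0=0x7d r1=0xb7 r2=0x7c r3=0x3b r4=0x42  N=0 Z=0
after  5: r0=0x7d r1=0xb7 r2=0xff r3=0x3b r4=0x42  N=1 Z=0
after  6: r0=0x7d r1=0x35 r2=0xff r3=0x3b r4=0x42  N=0 Z=0
after  7: r0=0x7d r1=0x35 r2=0xff r3=0x3b r4=0x41  N=0 Z=0
after  8: r0=0x82 r1=0x35 r2=0xff r3=0x3b r4=0x41  N=1 Z=0
-- IRQ taken; context saved, return-PC = 9 --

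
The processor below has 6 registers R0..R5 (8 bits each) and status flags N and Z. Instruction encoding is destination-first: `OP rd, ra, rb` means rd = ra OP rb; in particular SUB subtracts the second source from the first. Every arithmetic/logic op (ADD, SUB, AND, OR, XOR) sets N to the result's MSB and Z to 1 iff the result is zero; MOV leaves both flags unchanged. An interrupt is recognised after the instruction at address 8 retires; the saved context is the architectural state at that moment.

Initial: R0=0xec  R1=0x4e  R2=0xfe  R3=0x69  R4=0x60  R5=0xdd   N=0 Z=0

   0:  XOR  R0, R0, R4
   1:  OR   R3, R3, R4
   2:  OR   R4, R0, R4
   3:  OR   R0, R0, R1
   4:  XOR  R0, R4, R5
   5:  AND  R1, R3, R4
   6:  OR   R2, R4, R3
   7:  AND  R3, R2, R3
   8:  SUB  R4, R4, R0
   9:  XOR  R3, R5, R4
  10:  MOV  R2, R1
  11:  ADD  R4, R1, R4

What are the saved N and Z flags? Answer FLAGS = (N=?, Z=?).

after  0: R0=0x8c R1=0x4e R2=0xfe R3=0x69 R4=0x60 R5=0xdd  N=1 Z=0
after  1: R0=0x8c R1=0x4e R2=0xfe R3=0x69 R4=0x60 R5=0xdd  N=0 Z=0
after  2: R0=0x8c R1=0x4e R2=0xfe R3=0x69 R4=0xec R5=0xdd  N=1 Z=0
after  3: R0=0xce R1=0x4e R2=0xfe R3=0x69 R4=0xec R5=0xdd  N=1 Z=0
after  4: R0=0x31 R1=0x4e R2=0xfe R3=0x69 R4=0xec R5=0xdd  N=0 Z=0
after  5: R0=0x31 R1=0x68 R2=0xfe R3=0x69 R4=0xec R5=0xdd  N=0 Z=0
after  6: R0=0x31 R1=0x68 R2=0xed R3=0x69 R4=0xec R5=0xdd  N=1 Z=0
after  7: R0=0x31 R1=0x68 R2=0xed R3=0x69 R4=0xec R5=0xdd  N=0 Z=0
after  8: R0=0x31 R1=0x68 R2=0xed R3=0x69 R4=0xbb R5=0xdd  N=1 Z=0
-- IRQ taken; context saved, return-PC = 9 --

FLAGS = (N=1, Z=0)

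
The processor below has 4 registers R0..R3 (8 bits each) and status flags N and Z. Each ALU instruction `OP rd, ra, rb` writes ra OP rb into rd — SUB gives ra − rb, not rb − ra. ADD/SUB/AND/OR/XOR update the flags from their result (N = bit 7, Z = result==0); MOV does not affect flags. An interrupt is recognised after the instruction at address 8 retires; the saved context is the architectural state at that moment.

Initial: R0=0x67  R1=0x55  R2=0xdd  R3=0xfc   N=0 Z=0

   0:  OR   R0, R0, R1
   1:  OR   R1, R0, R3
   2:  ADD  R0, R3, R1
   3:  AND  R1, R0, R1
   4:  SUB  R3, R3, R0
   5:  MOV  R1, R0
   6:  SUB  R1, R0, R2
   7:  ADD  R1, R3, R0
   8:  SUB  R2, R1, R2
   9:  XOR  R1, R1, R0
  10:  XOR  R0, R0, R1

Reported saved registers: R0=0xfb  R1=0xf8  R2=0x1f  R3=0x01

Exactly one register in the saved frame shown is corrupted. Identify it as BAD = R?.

after  0: R0=0x77 R1=0x55 R2=0xdd R3=0xfc  N=0 Z=0
after  1: R0=0x77 R1=0xff R2=0xdd R3=0xfc  N=1 Z=0
after  2: R0=0xfb R1=0xff R2=0xdd R3=0xfc  N=1 Z=0
after  3: R0=0xfb R1=0xfb R2=0xdd R3=0xfc  N=1 Z=0
after  4: R0=0xfb R1=0xfb R2=0xdd R3=0x01  N=0 Z=0
after  5: R0=0xfb R1=0xfb R2=0xdd R3=0x01  N=0 Z=0
after  6: R0=0xfb R1=0x1e R2=0xdd R3=0x01  N=0 Z=0
after  7: R0=0xfb R1=0xfc R2=0xdd R3=0x01  N=1 Z=0
after  8: R0=0xfb R1=0xfc R2=0x1f R3=0x01  N=0 Z=0
-- IRQ taken; context saved, return-PC = 9 --
mismatch: R1: reported 0xf8 vs actual 0xfc

BAD = R1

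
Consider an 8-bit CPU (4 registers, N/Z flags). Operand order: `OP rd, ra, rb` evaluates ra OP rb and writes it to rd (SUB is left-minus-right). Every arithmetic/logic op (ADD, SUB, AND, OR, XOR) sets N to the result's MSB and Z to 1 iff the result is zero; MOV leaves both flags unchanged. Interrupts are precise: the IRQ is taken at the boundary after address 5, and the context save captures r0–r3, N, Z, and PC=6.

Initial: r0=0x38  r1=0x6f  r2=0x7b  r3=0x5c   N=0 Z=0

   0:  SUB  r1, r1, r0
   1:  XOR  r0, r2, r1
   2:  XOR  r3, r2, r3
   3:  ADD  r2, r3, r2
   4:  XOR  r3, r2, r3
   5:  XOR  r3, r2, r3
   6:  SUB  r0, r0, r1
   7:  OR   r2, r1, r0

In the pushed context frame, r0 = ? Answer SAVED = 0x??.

after  0: r0=0x38 r1=0x37 r2=0x7b r3=0x5c  N=0 Z=0
after  1: r0=0x4c r1=0x37 r2=0x7b r3=0x5c  N=0 Z=0
after  2: r0=0x4c r1=0x37 r2=0x7b r3=0x27  N=0 Z=0
after  3: r0=0x4c r1=0x37 r2=0xa2 r3=0x27  N=1 Z=0
after  4: r0=0x4c r1=0x37 r2=0xa2 r3=0x85  N=1 Z=0
after  5: r0=0x4c r1=0x37 r2=0xa2 r3=0x27  N=0 Z=0
-- IRQ taken; context saved, return-PC = 6 --

SAVED = 0x4c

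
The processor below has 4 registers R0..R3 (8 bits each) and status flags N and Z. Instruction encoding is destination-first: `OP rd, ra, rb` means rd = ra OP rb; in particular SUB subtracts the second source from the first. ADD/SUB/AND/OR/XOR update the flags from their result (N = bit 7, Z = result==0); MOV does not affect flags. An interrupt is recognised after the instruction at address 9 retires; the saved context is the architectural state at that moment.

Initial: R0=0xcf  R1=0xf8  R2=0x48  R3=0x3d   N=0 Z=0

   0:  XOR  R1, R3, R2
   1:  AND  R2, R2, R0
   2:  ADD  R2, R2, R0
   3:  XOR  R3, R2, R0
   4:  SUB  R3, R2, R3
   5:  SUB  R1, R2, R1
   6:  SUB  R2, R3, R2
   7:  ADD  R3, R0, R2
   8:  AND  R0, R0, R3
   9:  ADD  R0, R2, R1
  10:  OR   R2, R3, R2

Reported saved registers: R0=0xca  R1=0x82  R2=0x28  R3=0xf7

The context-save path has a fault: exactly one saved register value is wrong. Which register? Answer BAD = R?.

after  0: R0=0xcf R1=0x75 R2=0x48 R3=0x3d  N=0 Z=0
after  1: R0=0xcf R1=0x75 R2=0x48 R3=0x3d  N=0 Z=0
after  2: R0=0xcf R1=0x75 R2=0x17 R3=0x3d  N=0 Z=0
after  3: R0=0xcf R1=0x75 R2=0x17 R3=0xd8  N=1 Z=0
after  4: R0=0xcf R1=0x75 R2=0x17 R3=0x3f  N=0 Z=0
after  5: R0=0xcf R1=0xa2 R2=0x17 R3=0x3f  N=1 Z=0
after  6: R0=0xcf R1=0xa2 R2=0x28 R3=0x3f  N=0 Z=0
after  7: R0=0xcf R1=0xa2 R2=0x28 R3=0xf7  N=1 Z=0
after  8: R0=0xc7 R1=0xa2 R2=0x28 R3=0xf7  N=1 Z=0
after  9: R0=0xca R1=0xa2 R2=0x28 R3=0xf7  N=1 Z=0
-- IRQ taken; context saved, return-PC = 10 --
mismatch: R1: reported 0x82 vs actual 0xa2

BAD = R1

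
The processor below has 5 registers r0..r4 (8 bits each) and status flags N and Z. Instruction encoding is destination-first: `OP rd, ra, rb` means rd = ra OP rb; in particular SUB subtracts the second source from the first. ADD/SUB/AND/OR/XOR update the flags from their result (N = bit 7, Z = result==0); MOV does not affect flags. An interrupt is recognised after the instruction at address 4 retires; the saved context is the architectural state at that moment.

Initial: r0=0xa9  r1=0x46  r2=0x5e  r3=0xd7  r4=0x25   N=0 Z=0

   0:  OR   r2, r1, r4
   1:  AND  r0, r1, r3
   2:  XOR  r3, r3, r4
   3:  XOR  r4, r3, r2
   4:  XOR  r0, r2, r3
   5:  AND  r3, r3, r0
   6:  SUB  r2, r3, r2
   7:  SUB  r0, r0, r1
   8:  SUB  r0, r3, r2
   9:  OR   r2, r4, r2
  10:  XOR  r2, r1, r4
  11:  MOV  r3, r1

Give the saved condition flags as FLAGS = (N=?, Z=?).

after  0: r0=0xa9 r1=0x46 r2=0x67 r3=0xd7 r4=0x25  N=0 Z=0
after  1: r0=0x46 r1=0x46 r2=0x67 r3=0xd7 r4=0x25  N=0 Z=0
after  2: r0=0x46 r1=0x46 r2=0x67 r3=0xf2 r4=0x25  N=1 Z=0
after  3: r0=0x46 r1=0x46 r2=0x67 r3=0xf2 r4=0x95  N=1 Z=0
after  4: r0=0x95 r1=0x46 r2=0x67 r3=0xf2 r4=0x95  N=1 Z=0
-- IRQ taken; context saved, return-PC = 5 --

FLAGS = (N=1, Z=0)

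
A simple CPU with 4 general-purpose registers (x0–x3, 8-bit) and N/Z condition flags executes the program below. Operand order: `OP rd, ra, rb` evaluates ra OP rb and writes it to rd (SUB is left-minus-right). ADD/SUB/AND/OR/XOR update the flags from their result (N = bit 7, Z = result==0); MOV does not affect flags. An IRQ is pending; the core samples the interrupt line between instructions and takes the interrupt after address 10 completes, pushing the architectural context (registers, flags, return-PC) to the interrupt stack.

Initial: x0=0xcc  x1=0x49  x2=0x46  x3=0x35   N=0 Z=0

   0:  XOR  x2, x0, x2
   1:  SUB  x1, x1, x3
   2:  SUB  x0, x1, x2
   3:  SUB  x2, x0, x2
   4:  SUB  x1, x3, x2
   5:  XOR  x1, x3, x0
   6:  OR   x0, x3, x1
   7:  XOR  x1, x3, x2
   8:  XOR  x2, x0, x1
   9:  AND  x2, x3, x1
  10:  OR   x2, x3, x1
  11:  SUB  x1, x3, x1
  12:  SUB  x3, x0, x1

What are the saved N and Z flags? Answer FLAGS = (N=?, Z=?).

FLAGS = (N=0, Z=0)

after  0: x0=0xcc x1=0x49 x2=0x8a x3=0x35  N=1 Z=0
after  1: x0=0xcc x1=0x14 x2=0x8a x3=0x35  N=0 Z=0
after  2: x0=0x8a x1=0x14 x2=0x8a x3=0x35  N=1 Z=0
after  3: x0=0x8a x1=0x14 x2=0x00 x3=0x35  N=0 Z=1
after  4: x0=0x8a x1=0x35 x2=0x00 x3=0x35  N=0 Z=0
after  5: x0=0x8a x1=0xbf x2=0x00 x3=0x35  N=1 Z=0
after  6: x0=0xbf x1=0xbf x2=0x00 x3=0x35  N=1 Z=0
after  7: x0=0xbf x1=0x35 x2=0x00 x3=0x35  N=0 Z=0
after  8: x0=0xbf x1=0x35 x2=0x8a x3=0x35  N=1 Z=0
after  9: x0=0xbf x1=0x35 x2=0x35 x3=0x35  N=0 Z=0
after 10: x0=0xbf x1=0x35 x2=0x35 x3=0x35  N=0 Z=0
-- IRQ taken; context saved, return-PC = 11 --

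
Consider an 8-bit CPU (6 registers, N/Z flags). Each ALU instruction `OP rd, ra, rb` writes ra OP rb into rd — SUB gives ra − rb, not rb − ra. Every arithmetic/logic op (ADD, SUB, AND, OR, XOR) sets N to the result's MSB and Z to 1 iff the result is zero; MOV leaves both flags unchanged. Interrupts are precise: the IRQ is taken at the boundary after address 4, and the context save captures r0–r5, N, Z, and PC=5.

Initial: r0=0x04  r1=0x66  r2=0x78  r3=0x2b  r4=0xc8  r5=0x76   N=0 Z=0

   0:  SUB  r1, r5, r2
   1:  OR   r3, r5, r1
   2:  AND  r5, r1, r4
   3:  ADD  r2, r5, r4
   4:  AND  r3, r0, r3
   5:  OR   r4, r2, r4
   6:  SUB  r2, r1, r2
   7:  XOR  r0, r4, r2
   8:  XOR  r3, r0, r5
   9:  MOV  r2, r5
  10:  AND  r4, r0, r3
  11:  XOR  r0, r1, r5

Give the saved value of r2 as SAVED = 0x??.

SAVED = 0x90

after  0: r0=0x04 r1=0xfe r2=0x78 r3=0x2b r4=0xc8 r5=0x76  N=1 Z=0
after  1: r0=0x04 r1=0xfe r2=0x78 r3=0xfe r4=0xc8 r5=0x76  N=1 Z=0
after  2: r0=0x04 r1=0xfe r2=0x78 r3=0xfe r4=0xc8 r5=0xc8  N=1 Z=0
after  3: r0=0x04 r1=0xfe r2=0x90 r3=0xfe r4=0xc8 r5=0xc8  N=1 Z=0
after  4: r0=0x04 r1=0xfe r2=0x90 r3=0x04 r4=0xc8 r5=0xc8  N=0 Z=0
-- IRQ taken; context saved, return-PC = 5 --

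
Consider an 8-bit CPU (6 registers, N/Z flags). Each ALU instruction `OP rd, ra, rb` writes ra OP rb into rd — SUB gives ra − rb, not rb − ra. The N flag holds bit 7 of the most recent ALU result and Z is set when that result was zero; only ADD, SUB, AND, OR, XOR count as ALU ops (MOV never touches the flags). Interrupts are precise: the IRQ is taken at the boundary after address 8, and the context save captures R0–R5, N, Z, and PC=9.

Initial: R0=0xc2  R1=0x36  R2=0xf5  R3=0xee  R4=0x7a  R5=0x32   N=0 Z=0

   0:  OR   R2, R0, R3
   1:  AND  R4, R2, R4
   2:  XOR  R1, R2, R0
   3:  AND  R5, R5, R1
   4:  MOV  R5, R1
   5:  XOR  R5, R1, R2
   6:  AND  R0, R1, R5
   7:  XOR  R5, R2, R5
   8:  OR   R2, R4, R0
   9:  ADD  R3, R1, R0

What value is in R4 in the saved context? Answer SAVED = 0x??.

SAVED = 0x6a

after  0: R0=0xc2 R1=0x36 R2=0xee R3=0xee R4=0x7a R5=0x32  N=1 Z=0
after  1: R0=0xc2 R1=0x36 R2=0xee R3=0xee R4=0x6a R5=0x32  N=0 Z=0
after  2: R0=0xc2 R1=0x2c R2=0xee R3=0xee R4=0x6a R5=0x32  N=0 Z=0
after  3: R0=0xc2 R1=0x2c R2=0xee R3=0xee R4=0x6a R5=0x20  N=0 Z=0
after  4: R0=0xc2 R1=0x2c R2=0xee R3=0xee R4=0x6a R5=0x2c  N=0 Z=0
after  5: R0=0xc2 R1=0x2c R2=0xee R3=0xee R4=0x6a R5=0xc2  N=1 Z=0
after  6: R0=0x00 R1=0x2c R2=0xee R3=0xee R4=0x6a R5=0xc2  N=0 Z=1
after  7: R0=0x00 R1=0x2c R2=0xee R3=0xee R4=0x6a R5=0x2c  N=0 Z=0
after  8: R0=0x00 R1=0x2c R2=0x6a R3=0xee R4=0x6a R5=0x2c  N=0 Z=0
-- IRQ taken; context saved, return-PC = 9 --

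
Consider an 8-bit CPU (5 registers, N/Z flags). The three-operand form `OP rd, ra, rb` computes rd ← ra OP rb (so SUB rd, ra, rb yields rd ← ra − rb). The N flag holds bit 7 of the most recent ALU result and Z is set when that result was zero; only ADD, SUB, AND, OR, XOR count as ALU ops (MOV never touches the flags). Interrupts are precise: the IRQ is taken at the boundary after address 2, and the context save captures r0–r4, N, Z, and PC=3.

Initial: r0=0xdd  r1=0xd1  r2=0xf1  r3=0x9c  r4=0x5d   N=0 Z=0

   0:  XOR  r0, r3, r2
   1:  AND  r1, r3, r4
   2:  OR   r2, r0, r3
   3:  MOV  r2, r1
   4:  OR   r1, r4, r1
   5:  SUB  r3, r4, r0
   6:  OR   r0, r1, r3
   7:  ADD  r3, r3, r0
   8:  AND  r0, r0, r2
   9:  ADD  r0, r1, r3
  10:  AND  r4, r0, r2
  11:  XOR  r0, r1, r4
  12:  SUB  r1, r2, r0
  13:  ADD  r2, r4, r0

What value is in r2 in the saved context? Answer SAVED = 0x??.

SAVED = 0xfd

after  0: r0=0x6d r1=0xd1 r2=0xf1 r3=0x9c r4=0x5d  N=0 Z=0
after  1: r0=0x6d r1=0x1c r2=0xf1 r3=0x9c r4=0x5d  N=0 Z=0
after  2: r0=0x6d r1=0x1c r2=0xfd r3=0x9c r4=0x5d  N=1 Z=0
-- IRQ taken; context saved, return-PC = 3 --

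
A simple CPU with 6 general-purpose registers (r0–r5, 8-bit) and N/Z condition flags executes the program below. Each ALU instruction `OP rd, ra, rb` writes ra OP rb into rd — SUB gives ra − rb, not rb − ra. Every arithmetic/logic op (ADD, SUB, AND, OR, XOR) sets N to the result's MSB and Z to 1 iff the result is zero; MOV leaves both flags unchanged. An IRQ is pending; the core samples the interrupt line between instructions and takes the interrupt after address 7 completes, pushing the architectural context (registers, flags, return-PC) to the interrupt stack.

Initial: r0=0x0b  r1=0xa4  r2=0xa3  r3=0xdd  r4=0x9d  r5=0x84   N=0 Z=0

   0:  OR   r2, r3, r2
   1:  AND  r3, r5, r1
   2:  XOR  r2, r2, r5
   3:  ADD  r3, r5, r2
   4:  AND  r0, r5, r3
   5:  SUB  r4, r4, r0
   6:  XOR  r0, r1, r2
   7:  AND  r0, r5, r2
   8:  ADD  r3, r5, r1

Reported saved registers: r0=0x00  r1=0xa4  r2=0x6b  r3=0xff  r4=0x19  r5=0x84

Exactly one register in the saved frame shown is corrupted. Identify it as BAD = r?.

after  0: r0=0x0b r1=0xa4 r2=0xff r3=0xdd r4=0x9d r5=0x84  N=1 Z=0
after  1: r0=0x0b r1=0xa4 r2=0xff r3=0x84 r4=0x9d r5=0x84  N=1 Z=0
after  2: r0=0x0b r1=0xa4 r2=0x7b r3=0x84 r4=0x9d r5=0x84  N=0 Z=0
after  3: r0=0x0b r1=0xa4 r2=0x7b r3=0xff r4=0x9d r5=0x84  N=1 Z=0
after  4: r0=0x84 r1=0xa4 r2=0x7b r3=0xff r4=0x9d r5=0x84  N=1 Z=0
after  5: r0=0x84 r1=0xa4 r2=0x7b r3=0xff r4=0x19 r5=0x84  N=0 Z=0
after  6: r0=0xdf r1=0xa4 r2=0x7b r3=0xff r4=0x19 r5=0x84  N=1 Z=0
after  7: r0=0x00 r1=0xa4 r2=0x7b r3=0xff r4=0x19 r5=0x84  N=0 Z=1
-- IRQ taken; context saved, return-PC = 8 --
mismatch: r2: reported 0x6b vs actual 0x7b

BAD = r2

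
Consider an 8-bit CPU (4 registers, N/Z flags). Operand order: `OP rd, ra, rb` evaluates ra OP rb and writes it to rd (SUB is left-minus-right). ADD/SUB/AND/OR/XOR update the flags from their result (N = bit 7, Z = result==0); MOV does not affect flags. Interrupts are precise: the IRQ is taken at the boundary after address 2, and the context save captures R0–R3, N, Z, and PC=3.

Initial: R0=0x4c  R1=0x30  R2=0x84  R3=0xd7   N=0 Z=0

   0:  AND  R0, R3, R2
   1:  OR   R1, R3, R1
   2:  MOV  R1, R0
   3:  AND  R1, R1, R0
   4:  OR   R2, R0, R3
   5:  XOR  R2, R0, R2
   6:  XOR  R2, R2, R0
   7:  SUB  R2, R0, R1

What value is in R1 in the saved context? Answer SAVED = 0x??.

after  0: R0=0x84 R1=0x30 R2=0x84 R3=0xd7  N=1 Z=0
after  1: R0=0x84 R1=0xf7 R2=0x84 R3=0xd7  N=1 Z=0
after  2: R0=0x84 R1=0x84 R2=0x84 R3=0xd7  N=1 Z=0
-- IRQ taken; context saved, return-PC = 3 --

SAVED = 0x84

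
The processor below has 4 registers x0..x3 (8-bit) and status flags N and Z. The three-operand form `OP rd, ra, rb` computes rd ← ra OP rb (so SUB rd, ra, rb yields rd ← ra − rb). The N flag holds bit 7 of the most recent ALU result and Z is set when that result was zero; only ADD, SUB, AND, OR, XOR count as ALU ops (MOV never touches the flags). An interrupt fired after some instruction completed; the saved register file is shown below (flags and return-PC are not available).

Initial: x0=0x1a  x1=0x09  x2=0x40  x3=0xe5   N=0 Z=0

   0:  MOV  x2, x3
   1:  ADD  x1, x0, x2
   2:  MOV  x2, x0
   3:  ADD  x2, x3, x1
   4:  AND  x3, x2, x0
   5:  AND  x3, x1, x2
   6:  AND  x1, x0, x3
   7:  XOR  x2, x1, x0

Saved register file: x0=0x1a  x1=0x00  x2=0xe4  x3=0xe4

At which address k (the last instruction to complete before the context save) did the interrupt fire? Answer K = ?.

after  0: x0=0x1a x1=0x09 x2=0xe5 x3=0xe5  N=0 Z=0
after  1: x0=0x1a x1=0xff x2=0xe5 x3=0xe5  N=1 Z=0
after  2: x0=0x1a x1=0xff x2=0x1a x3=0xe5  N=1 Z=0
after  3: x0=0x1a x1=0xff x2=0xe4 x3=0xe5  N=1 Z=0
after  4: x0=0x1a x1=0xff x2=0xe4 x3=0x00  N=0 Z=1
after  5: x0=0x1a x1=0xff x2=0xe4 x3=0xe4  N=1 Z=0
after  6: x0=0x1a x1=0x00 x2=0xe4 x3=0xe4  N=0 Z=1
-- IRQ taken; context saved, return-PC = 7 --

K = 6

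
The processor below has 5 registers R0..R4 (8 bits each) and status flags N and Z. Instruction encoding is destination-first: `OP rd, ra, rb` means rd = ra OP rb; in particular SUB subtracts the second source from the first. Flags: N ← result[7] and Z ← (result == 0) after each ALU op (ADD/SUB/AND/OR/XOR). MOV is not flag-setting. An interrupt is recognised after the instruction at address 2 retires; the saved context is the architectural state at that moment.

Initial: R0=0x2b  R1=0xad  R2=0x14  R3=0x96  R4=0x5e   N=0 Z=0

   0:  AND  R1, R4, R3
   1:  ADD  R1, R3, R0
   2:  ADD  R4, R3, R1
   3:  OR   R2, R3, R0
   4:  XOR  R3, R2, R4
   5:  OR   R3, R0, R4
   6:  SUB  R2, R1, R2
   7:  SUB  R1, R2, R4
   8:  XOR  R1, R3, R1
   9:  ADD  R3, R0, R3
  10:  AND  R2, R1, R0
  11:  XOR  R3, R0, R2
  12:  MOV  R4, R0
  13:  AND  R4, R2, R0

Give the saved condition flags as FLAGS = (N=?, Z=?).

FLAGS = (N=0, Z=0)

after  0: R0=0x2b R1=0x16 R2=0x14 R3=0x96 R4=0x5e  N=0 Z=0
after  1: R0=0x2b R1=0xc1 R2=0x14 R3=0x96 R4=0x5e  N=1 Z=0
after  2: R0=0x2b R1=0xc1 R2=0x14 R3=0x96 R4=0x57  N=0 Z=0
-- IRQ taken; context saved, return-PC = 3 --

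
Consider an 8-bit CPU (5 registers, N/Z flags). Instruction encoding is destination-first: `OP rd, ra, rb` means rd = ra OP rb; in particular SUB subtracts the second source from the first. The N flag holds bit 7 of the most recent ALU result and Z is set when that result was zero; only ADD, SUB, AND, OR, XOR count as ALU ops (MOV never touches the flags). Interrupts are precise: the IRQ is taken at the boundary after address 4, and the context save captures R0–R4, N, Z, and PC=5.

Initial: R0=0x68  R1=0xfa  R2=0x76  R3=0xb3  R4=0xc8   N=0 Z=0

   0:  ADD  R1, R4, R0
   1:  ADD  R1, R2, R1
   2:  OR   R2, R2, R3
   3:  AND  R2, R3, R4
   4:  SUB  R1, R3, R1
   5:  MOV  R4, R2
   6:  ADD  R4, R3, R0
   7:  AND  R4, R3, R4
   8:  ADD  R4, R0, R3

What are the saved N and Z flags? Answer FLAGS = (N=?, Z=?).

FLAGS = (N=0, Z=0)

after  0: R0=0x68 R1=0x30 R2=0x76 R3=0xb3 R4=0xc8  N=0 Z=0
after  1: R0=0x68 R1=0xa6 R2=0x76 R3=0xb3 R4=0xc8  N=1 Z=0
after  2: R0=0x68 R1=0xa6 R2=0xf7 R3=0xb3 R4=0xc8  N=1 Z=0
after  3: R0=0x68 R1=0xa6 R2=0x80 R3=0xb3 R4=0xc8  N=1 Z=0
after  4: R0=0x68 R1=0x0d R2=0x80 R3=0xb3 R4=0xc8  N=0 Z=0
-- IRQ taken; context saved, return-PC = 5 --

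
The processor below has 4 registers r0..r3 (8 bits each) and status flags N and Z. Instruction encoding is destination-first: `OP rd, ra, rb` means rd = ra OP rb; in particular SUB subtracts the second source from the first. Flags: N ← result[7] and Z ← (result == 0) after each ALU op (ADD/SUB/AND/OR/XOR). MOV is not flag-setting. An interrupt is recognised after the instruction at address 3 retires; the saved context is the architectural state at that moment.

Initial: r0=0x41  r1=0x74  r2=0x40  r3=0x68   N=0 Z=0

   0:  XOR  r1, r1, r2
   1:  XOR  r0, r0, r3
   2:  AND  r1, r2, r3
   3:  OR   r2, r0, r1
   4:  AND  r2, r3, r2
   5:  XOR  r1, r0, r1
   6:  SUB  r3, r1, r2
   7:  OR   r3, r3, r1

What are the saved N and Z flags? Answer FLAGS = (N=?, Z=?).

after  0: r0=0x41 r1=0x34 r2=0x40 r3=0x68  N=0 Z=0
after  1: r0=0x29 r1=0x34 r2=0x40 r3=0x68  N=0 Z=0
after  2: r0=0x29 r1=0x40 r2=0x40 r3=0x68  N=0 Z=0
after  3: r0=0x29 r1=0x40 r2=0x69 r3=0x68  N=0 Z=0
-- IRQ taken; context saved, return-PC = 4 --

FLAGS = (N=0, Z=0)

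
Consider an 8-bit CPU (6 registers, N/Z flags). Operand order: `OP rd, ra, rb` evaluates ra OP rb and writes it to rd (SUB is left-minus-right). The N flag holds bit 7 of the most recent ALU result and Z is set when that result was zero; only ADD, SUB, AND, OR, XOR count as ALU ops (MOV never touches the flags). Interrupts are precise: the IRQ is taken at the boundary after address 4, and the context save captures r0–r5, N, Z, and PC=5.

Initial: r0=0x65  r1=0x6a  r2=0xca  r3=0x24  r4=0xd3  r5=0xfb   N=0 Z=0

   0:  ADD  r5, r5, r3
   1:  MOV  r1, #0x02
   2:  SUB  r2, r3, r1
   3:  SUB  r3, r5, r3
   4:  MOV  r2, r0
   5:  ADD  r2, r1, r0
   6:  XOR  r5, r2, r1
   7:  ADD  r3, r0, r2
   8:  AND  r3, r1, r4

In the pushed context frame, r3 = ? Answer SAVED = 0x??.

SAVED = 0xfb

after  0: r0=0x65 r1=0x6a r2=0xca r3=0x24 r4=0xd3 r5=0x1f  N=0 Z=0
after  1: r0=0x65 r1=0x02 r2=0xca r3=0x24 r4=0xd3 r5=0x1f  N=0 Z=0
after  2: r0=0x65 r1=0x02 r2=0x22 r3=0x24 r4=0xd3 r5=0x1f  N=0 Z=0
after  3: r0=0x65 r1=0x02 r2=0x22 r3=0xfb r4=0xd3 r5=0x1f  N=1 Z=0
after  4: r0=0x65 r1=0x02 r2=0x65 r3=0xfb r4=0xd3 r5=0x1f  N=1 Z=0
-- IRQ taken; context saved, return-PC = 5 --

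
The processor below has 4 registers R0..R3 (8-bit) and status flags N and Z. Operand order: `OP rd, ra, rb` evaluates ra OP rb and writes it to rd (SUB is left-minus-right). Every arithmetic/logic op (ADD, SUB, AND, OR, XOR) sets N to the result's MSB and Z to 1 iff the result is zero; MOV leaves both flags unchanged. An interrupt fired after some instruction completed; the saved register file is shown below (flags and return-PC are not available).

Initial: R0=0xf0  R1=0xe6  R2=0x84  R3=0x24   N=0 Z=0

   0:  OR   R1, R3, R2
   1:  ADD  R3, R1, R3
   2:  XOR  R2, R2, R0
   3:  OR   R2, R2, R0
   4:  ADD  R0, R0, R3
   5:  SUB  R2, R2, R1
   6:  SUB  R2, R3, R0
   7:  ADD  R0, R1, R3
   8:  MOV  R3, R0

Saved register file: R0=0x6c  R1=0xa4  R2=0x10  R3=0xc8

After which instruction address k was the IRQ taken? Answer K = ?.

after  0: R0=0xf0 R1=0xa4 R2=0x84 R3=0x24  N=1 Z=0
after  1: R0=0xf0 R1=0xa4 R2=0x84 R3=0xc8  N=1 Z=0
after  2: R0=0xf0 R1=0xa4 R2=0x74 R3=0xc8  N=0 Z=0
after  3: R0=0xf0 R1=0xa4 R2=0xf4 R3=0xc8  N=1 Z=0
after  4: R0=0xb8 R1=0xa4 R2=0xf4 R3=0xc8  N=1 Z=0
after  5: R0=0xb8 R1=0xa4 R2=0x50 R3=0xc8  N=0 Z=0
after  6: R0=0xb8 R1=0xa4 R2=0x10 R3=0xc8  N=0 Z=0
after  7: R0=0x6c R1=0xa4 R2=0x10 R3=0xc8  N=0 Z=0
-- IRQ taken; context saved, return-PC = 8 --

K = 7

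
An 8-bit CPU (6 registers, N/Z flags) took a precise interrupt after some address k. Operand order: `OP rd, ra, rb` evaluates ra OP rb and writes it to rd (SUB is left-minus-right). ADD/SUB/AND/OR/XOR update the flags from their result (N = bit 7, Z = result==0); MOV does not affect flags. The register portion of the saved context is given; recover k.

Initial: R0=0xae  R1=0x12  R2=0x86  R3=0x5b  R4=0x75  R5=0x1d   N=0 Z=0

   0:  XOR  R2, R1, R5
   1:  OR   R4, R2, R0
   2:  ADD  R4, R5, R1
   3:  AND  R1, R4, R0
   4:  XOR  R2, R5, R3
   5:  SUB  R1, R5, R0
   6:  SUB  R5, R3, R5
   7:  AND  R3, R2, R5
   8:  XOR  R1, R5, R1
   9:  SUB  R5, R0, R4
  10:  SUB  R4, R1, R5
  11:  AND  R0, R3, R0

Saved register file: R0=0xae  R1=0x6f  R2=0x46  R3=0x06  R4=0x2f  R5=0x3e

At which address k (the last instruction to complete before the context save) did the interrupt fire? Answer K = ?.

after  0: R0=0xae R1=0x12 R2=0x0f R3=0x5b R4=0x75 R5=0x1d  N=0 Z=0
after  1: R0=0xae R1=0x12 R2=0x0f R3=0x5b R4=0xaf R5=0x1d  N=1 Z=0
after  2: R0=0xae R1=0x12 R2=0x0f R3=0x5b R4=0x2f R5=0x1d  N=0 Z=0
after  3: R0=0xae R1=0x2e R2=0x0f R3=0x5b R4=0x2f R5=0x1d  N=0 Z=0
after  4: R0=0xae R1=0x2e R2=0x46 R3=0x5b R4=0x2f R5=0x1d  N=0 Z=0
after  5: R0=0xae R1=0x6f R2=0x46 R3=0x5b R4=0x2f R5=0x1d  N=0 Z=0
after  6: R0=0xae R1=0x6f R2=0x46 R3=0x5b R4=0x2f R5=0x3e  N=0 Z=0
after  7: R0=0xae R1=0x6f R2=0x46 R3=0x06 R4=0x2f R5=0x3e  N=0 Z=0
-- IRQ taken; context saved, return-PC = 8 --

K = 7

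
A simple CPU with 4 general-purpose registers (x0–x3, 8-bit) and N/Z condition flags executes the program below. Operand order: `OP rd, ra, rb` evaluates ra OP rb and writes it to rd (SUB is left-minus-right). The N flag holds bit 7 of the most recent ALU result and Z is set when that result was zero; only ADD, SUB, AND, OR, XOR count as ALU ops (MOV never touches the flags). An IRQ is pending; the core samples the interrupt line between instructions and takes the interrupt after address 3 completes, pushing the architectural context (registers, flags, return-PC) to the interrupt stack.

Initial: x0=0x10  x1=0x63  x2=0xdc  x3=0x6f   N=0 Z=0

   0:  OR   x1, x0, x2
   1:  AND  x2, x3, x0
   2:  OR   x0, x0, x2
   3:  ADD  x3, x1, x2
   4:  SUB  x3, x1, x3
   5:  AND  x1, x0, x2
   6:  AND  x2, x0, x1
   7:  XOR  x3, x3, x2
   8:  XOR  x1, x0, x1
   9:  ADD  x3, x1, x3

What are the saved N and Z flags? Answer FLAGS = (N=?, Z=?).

FLAGS = (N=1, Z=0)

after  0: x0=0x10 x1=0xdc x2=0xdc x3=0x6f  N=1 Z=0
after  1: x0=0x10 x1=0xdc x2=0x00 x3=0x6f  N=0 Z=1
after  2: x0=0x10 x1=0xdc x2=0x00 x3=0x6f  N=0 Z=0
after  3: x0=0x10 x1=0xdc x2=0x00 x3=0xdc  N=1 Z=0
-- IRQ taken; context saved, return-PC = 4 --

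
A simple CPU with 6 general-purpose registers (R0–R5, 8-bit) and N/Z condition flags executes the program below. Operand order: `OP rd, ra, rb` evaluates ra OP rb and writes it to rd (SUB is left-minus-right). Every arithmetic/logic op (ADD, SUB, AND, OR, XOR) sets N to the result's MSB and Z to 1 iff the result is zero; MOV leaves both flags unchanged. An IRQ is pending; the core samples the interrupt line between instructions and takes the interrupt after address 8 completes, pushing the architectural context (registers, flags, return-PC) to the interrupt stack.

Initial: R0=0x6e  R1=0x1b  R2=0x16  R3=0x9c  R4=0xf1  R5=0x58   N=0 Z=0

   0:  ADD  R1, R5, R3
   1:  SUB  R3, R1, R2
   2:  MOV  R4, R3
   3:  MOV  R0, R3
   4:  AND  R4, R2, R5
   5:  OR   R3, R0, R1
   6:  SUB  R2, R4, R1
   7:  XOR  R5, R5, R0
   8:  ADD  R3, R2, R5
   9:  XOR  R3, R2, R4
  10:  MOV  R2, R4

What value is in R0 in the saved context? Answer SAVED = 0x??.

SAVED = 0xde

after  0: R0=0x6e R1=0xf4 R2=0x16 R3=0x9c R4=0xf1 R5=0x58  N=1 Z=0
after  1: R0=0x6e R1=0xf4 R2=0x16 R3=0xde R4=0xf1 R5=0x58  N=1 Z=0
after  2: R0=0x6e R1=0xf4 R2=0x16 R3=0xde R4=0xde R5=0x58  N=1 Z=0
after  3: R0=0xde R1=0xf4 R2=0x16 R3=0xde R4=0xde R5=0x58  N=1 Z=0
after  4: R0=0xde R1=0xf4 R2=0x16 R3=0xde R4=0x10 R5=0x58  N=0 Z=0
after  5: R0=0xde R1=0xf4 R2=0x16 R3=0xfe R4=0x10 R5=0x58  N=1 Z=0
after  6: R0=0xde R1=0xf4 R2=0x1c R3=0xfe R4=0x10 R5=0x58  N=0 Z=0
after  7: R0=0xde R1=0xf4 R2=0x1c R3=0xfe R4=0x10 R5=0x86  N=1 Z=0
after  8: R0=0xde R1=0xf4 R2=0x1c R3=0xa2 R4=0x10 R5=0x86  N=1 Z=0
-- IRQ taken; context saved, return-PC = 9 --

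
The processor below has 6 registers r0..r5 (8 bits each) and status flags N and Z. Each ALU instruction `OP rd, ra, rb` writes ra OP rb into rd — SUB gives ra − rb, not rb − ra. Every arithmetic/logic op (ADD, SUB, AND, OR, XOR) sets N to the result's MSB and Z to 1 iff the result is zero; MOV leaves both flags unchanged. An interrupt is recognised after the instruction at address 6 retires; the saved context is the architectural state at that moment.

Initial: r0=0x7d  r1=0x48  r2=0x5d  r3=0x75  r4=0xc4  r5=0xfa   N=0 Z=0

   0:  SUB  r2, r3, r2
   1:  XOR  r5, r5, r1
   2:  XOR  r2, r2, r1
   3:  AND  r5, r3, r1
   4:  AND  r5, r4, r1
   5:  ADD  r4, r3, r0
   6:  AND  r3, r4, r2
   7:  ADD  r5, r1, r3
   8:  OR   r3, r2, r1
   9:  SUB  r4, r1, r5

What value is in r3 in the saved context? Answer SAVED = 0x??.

SAVED = 0x50

after  0: r0=0x7d r1=0x48 r2=0x18 r3=0x75 r4=0xc4 r5=0xfa  N=0 Z=0
after  1: r0=0x7d r1=0x48 r2=0x18 r3=0x75 r4=0xc4 r5=0xb2  N=1 Z=0
after  2: r0=0x7d r1=0x48 r2=0x50 r3=0x75 r4=0xc4 r5=0xb2  N=0 Z=0
after  3: r0=0x7d r1=0x48 r2=0x50 r3=0x75 r4=0xc4 r5=0x40  N=0 Z=0
after  4: r0=0x7d r1=0x48 r2=0x50 r3=0x75 r4=0xc4 r5=0x40  N=0 Z=0
after  5: r0=0x7d r1=0x48 r2=0x50 r3=0x75 r4=0xf2 r5=0x40  N=1 Z=0
after  6: r0=0x7d r1=0x48 r2=0x50 r3=0x50 r4=0xf2 r5=0x40  N=0 Z=0
-- IRQ taken; context saved, return-PC = 7 --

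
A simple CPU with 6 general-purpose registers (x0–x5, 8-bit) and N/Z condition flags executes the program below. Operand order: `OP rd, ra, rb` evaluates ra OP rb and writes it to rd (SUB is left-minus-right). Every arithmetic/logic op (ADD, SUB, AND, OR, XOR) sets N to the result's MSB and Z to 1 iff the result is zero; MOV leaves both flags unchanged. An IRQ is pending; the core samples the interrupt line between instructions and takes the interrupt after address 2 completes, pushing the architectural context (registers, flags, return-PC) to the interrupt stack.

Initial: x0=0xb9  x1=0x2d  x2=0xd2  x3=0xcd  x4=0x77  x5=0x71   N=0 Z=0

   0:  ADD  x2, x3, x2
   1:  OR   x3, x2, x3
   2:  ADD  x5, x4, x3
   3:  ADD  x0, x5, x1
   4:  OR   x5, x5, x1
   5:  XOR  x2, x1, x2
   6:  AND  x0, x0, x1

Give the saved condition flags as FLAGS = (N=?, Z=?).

after  0: x0=0xb9 x1=0x2d x2=0x9f x3=0xcd x4=0x77 x5=0x71  N=1 Z=0
after  1: x0=0xb9 x1=0x2d x2=0x9f x3=0xdf x4=0x77 x5=0x71  N=1 Z=0
after  2: x0=0xb9 x1=0x2d x2=0x9f x3=0xdf x4=0x77 x5=0x56  N=0 Z=0
-- IRQ taken; context saved, return-PC = 3 --

FLAGS = (N=0, Z=0)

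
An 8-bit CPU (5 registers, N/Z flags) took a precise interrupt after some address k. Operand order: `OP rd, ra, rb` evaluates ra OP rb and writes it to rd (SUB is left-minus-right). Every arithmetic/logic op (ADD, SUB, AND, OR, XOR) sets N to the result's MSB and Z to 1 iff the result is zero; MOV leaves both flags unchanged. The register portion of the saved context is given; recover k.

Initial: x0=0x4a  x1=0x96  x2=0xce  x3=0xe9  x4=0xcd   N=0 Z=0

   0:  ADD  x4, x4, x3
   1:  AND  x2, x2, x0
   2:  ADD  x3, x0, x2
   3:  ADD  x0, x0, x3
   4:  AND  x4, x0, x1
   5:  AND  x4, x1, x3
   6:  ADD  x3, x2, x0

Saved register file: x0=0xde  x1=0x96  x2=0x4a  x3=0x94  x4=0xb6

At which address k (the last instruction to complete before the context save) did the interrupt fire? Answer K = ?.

K = 3

after  0: x0=0x4a x1=0x96 x2=0xce x3=0xe9 x4=0xb6  N=1 Z=0
after  1: x0=0x4a x1=0x96 x2=0x4a x3=0xe9 x4=0xb6  N=0 Z=0
after  2: x0=0x4a x1=0x96 x2=0x4a x3=0x94 x4=0xb6  N=1 Z=0
after  3: x0=0xde x1=0x96 x2=0x4a x3=0x94 x4=0xb6  N=1 Z=0
-- IRQ taken; context saved, return-PC = 4 --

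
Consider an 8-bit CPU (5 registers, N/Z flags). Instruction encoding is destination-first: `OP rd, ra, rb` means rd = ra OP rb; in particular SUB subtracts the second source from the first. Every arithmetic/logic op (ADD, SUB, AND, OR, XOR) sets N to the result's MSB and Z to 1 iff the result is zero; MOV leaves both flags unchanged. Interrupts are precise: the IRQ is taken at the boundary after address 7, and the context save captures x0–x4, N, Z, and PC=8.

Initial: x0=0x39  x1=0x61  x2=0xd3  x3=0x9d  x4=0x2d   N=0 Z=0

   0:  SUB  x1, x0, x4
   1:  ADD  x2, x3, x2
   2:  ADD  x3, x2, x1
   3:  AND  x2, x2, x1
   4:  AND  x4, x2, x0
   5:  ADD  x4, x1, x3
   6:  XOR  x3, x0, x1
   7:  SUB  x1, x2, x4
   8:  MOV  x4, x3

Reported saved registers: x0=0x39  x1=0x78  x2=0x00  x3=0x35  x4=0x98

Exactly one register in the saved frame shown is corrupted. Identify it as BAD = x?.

BAD = x4

after  0: x0=0x39 x1=0x0c x2=0xd3 x3=0x9d x4=0x2d  N=0 Z=0
after  1: x0=0x39 x1=0x0c x2=0x70 x3=0x9d x4=0x2d  N=0 Z=0
after  2: x0=0x39 x1=0x0c x2=0x70 x3=0x7c x4=0x2d  N=0 Z=0
after  3: x0=0x39 x1=0x0c x2=0x00 x3=0x7c x4=0x2d  N=0 Z=1
after  4: x0=0x39 x1=0x0c x2=0x00 x3=0x7c x4=0x00  N=0 Z=1
after  5: x0=0x39 x1=0x0c x2=0x00 x3=0x7c x4=0x88  N=1 Z=0
after  6: x0=0x39 x1=0x0c x2=0x00 x3=0x35 x4=0x88  N=0 Z=0
after  7: x0=0x39 x1=0x78 x2=0x00 x3=0x35 x4=0x88  N=0 Z=0
-- IRQ taken; context saved, return-PC = 8 --
mismatch: x4: reported 0x98 vs actual 0x88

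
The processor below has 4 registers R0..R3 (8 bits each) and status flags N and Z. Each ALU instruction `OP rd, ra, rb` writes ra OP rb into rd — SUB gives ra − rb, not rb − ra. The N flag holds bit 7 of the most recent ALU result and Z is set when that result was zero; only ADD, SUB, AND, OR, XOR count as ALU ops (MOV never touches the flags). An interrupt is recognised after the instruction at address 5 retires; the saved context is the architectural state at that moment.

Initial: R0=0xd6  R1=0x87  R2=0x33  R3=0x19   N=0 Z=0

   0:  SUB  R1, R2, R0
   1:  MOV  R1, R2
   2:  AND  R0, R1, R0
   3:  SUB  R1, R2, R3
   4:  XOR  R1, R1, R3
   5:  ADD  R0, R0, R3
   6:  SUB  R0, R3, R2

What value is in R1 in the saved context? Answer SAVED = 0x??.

SAVED = 0x03

after  0: R0=0xd6 R1=0x5d R2=0x33 R3=0x19  N=0 Z=0
after  1: R0=0xd6 R1=0x33 R2=0x33 R3=0x19  N=0 Z=0
after  2: R0=0x12 R1=0x33 R2=0x33 R3=0x19  N=0 Z=0
after  3: R0=0x12 R1=0x1a R2=0x33 R3=0x19  N=0 Z=0
after  4: R0=0x12 R1=0x03 R2=0x33 R3=0x19  N=0 Z=0
after  5: R0=0x2b R1=0x03 R2=0x33 R3=0x19  N=0 Z=0
-- IRQ taken; context saved, return-PC = 6 --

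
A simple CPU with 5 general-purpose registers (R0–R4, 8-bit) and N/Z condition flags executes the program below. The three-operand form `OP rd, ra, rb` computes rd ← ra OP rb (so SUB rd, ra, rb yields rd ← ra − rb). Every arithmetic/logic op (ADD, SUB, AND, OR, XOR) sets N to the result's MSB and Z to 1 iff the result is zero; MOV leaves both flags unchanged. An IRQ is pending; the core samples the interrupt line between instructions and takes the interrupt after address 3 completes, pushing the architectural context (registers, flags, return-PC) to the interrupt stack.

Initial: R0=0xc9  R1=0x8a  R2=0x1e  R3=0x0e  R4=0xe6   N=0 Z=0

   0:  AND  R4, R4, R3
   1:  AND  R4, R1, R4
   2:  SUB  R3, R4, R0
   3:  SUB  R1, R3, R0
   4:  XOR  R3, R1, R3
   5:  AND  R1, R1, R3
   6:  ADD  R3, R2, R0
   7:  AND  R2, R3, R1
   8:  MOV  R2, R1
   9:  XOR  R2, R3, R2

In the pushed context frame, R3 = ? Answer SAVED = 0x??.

SAVED = 0x39

after  0: R0=0xc9 R1=0x8a R2=0x1e R3=0x0e R4=0x06  N=0 Z=0
after  1: R0=0xc9 R1=0x8a R2=0x1e R3=0x0e R4=0x02  N=0 Z=0
after  2: R0=0xc9 R1=0x8a R2=0x1e R3=0x39 R4=0x02  N=0 Z=0
after  3: R0=0xc9 R1=0x70 R2=0x1e R3=0x39 R4=0x02  N=0 Z=0
-- IRQ taken; context saved, return-PC = 4 --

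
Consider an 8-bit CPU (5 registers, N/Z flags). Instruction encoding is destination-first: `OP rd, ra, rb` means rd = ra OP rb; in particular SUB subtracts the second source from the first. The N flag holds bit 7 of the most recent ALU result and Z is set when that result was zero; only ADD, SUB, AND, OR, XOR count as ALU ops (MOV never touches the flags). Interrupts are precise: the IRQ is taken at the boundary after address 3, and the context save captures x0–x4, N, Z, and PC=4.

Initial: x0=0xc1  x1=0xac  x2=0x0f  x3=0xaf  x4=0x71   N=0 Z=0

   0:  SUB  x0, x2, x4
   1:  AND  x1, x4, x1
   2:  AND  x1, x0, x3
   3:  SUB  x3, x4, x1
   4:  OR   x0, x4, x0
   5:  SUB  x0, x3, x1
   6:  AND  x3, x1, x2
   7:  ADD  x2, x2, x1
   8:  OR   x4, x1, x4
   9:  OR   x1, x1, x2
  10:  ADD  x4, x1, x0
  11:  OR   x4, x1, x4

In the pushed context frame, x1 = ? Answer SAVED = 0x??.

after  0: x0=0x9e x1=0xac x2=0x0f x3=0xaf x4=0x71  N=1 Z=0
after  1: x0=0x9e x1=0x20 x2=0x0f x3=0xaf x4=0x71  N=0 Z=0
after  2: x0=0x9e x1=0x8e x2=0x0f x3=0xaf x4=0x71  N=1 Z=0
after  3: x0=0x9e x1=0x8e x2=0x0f x3=0xe3 x4=0x71  N=1 Z=0
-- IRQ taken; context saved, return-PC = 4 --

SAVED = 0x8e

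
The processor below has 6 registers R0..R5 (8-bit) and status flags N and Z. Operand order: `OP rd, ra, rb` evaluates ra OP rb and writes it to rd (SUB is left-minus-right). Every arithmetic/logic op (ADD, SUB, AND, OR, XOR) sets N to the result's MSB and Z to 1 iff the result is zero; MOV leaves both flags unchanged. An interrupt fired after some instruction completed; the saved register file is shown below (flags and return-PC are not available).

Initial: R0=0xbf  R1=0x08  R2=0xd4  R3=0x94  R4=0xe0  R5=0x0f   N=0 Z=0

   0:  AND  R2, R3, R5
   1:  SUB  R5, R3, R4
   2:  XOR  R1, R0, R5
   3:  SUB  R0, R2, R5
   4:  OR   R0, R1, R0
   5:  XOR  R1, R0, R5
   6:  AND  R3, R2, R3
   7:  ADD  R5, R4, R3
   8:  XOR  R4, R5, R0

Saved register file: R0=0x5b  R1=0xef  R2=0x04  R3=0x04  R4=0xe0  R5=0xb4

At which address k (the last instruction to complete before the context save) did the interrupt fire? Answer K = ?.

after  0: R0=0xbf R1=0x08 R2=0x04 R3=0x94 R4=0xe0 R5=0x0f  N=0 Z=0
after  1: R0=0xbf R1=0x08 R2=0x04 R3=0x94 R4=0xe0 R5=0xb4  N=1 Z=0
after  2: R0=0xbf R1=0x0b R2=0x04 R3=0x94 R4=0xe0 R5=0xb4  N=0 Z=0
after  3: R0=0x50 R1=0x0b R2=0x04 R3=0x94 R4=0xe0 R5=0xb4  N=0 Z=0
after  4: R0=0x5b R1=0x0b R2=0x04 R3=0x94 R4=0xe0 R5=0xb4  N=0 Z=0
after  5: R0=0x5b R1=0xef R2=0x04 R3=0x94 R4=0xe0 R5=0xb4  N=1 Z=0
after  6: R0=0x5b R1=0xef R2=0x04 R3=0x04 R4=0xe0 R5=0xb4  N=0 Z=0
-- IRQ taken; context saved, return-PC = 7 --

K = 6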